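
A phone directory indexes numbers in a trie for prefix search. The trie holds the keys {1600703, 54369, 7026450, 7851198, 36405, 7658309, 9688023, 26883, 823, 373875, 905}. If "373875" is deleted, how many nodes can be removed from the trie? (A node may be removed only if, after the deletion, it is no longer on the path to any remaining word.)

5

A node on "373875"'s path can go only if nothing else ends at it or branches off below it.
The suffix "73875" (5 nodes) is used only by "373875"; the node for "3" still has the child "6", so pruning stops there.
Nodes removed: 5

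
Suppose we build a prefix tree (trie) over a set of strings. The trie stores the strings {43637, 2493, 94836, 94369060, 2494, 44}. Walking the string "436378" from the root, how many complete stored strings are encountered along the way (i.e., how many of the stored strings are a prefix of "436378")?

1

Traverse "436378" character by character; count nodes along the way that are marked as word ends.
Prefixes of the query that are stored words: "43637"
Count: 1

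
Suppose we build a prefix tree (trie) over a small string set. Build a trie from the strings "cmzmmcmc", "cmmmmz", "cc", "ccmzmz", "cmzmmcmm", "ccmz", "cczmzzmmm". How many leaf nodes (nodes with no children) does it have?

5

Leaves are exactly the stored words that no other stored word extends.
Those words: "ccmzmz", "cczmzzmmm", "cmmmmz", "cmzmmcmc", "cmzmmcmm"
Leaf count: 5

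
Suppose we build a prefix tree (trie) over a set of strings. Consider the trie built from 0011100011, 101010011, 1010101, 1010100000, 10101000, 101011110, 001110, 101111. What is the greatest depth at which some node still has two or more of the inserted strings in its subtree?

8

The deepest shared node is where two words last agree before diverging.
"10101000" and "1010100000" agree on "10101000" (8 characters) before diverging; nothing deeper is shared.
Longest shared-prefix length: 8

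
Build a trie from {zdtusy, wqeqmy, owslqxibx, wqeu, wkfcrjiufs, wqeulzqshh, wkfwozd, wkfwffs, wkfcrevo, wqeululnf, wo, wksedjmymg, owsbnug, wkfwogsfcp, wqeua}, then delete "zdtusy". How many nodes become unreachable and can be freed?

A node on "zdtusy"'s path can go only if nothing else ends at it or branches off below it.
No other word shares any prefix with "zdtusy", so all 6 of its nodes go.
Nodes removed: 6

6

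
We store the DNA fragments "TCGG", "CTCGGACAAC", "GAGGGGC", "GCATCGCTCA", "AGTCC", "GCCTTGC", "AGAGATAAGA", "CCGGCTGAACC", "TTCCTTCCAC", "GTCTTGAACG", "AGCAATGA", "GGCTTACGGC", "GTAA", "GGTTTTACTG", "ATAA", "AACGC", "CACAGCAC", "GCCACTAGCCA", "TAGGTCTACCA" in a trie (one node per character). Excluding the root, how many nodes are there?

Insert word by word; a character creates a node only if that edge doesn't already exist:
  "TCGG" → 4 new (T, C, G, G)
  "CTCGGACAAC" → 10 new (C, T, C, G, G, A, C, A, A, C)
  "GAGGGGC" → 7 new (G, A, G, G, G, G, C)
  "GCATCGCTCA" → prefix "G" already present; 9 new (C, A, T, C, G, C, T, C, A)
  "AGTCC" → 5 new (A, G, T, C, C)
  "GCCTTGC" → prefix "GC" already present; 5 new (C, T, T, G, C)
  "AGAGATAAGA" → prefix "AG" already present; 8 new (A, G, A, T, A, A, G, A)
  "CCGGCTGAACC" → prefix "C" already present; 10 new (C, G, G, C, T, G, A, A, C, C)
  "TTCCTTCCAC" → prefix "T" already present; 9 new (T, C, C, T, T, C, C, A, C)
  "GTCTTGAACG" → prefix "G" already present; 9 new (T, C, T, T, G, A, A, C, G)
  "AGCAATGA" → prefix "AG" already present; 6 new (C, A, A, T, G, A)
  "GGCTTACGGC" → prefix "G" already present; 9 new (G, C, T, T, A, C, G, G, C)
  "GTAA" → prefix "GT" already present; 2 new (A, A)
  "GGTTTTACTG" → prefix "GG" already present; 8 new (T, T, T, T, A, C, T, G)
  "ATAA" → prefix "A" already present; 3 new (T, A, A)
  "AACGC" → prefix "A" already present; 4 new (A, C, G, C)
  "CACAGCAC" → prefix "C" already present; 7 new (A, C, A, G, C, A, C)
  "GCCACTAGCCA" → prefix "GCC" already present; 8 new (A, C, T, A, G, C, C, A)
  "TAGGTCTACCA" → prefix "T" already present; 10 new (A, G, G, T, C, T, A, C, C, A)
Total nodes = 4 + 10 + 7 + 9 + 5 + 5 + 8 + 10 + 9 + 9 + 6 + 9 + 2 + 8 + 3 + 4 + 7 + 8 + 10 = 133

133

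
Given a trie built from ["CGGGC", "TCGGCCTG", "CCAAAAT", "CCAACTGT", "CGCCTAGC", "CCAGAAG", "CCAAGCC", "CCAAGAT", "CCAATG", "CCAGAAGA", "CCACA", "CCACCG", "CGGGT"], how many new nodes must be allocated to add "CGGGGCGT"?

Walking "CGGGGCGT" from the root, the first 4 characters ("CGGG") follow existing edges; "G" is the first miss.
So 8 − 4 = 4 new nodes.

4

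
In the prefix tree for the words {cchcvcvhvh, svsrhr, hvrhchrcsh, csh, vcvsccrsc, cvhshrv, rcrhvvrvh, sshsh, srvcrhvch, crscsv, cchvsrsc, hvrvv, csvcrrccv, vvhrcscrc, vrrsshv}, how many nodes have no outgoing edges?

A leaf is a node with no children — equivalently, the end of a word that is not a proper prefix of any other stored word.
Those words: "cchcvcvhvh", "cchvsrsc", "crscsv", "csh", "csvcrrccv", "cvhshrv", "hvrhchrcsh", "hvrvv", "rcrhvvrvh", "srvcrhvch", "sshsh", "svsrhr", "vcvsccrsc", "vrrsshv", "vvhrcscrc"
Leaf count: 15

15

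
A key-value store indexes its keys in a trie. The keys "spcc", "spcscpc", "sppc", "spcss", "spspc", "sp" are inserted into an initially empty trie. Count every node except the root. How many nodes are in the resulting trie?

Trie structure (* marks end of a word):
(root)
└─ s
   └─ p *
      ├─ c
      │  ├─ c *
      │  └─ s
      │     ├─ c
      │     │  └─ p
      │     │     └─ c *
      │     └─ s *
      ├─ p
      │  └─ c *
      └─ s
         └─ p
            └─ c *
Counting every labelled node above: 14.

14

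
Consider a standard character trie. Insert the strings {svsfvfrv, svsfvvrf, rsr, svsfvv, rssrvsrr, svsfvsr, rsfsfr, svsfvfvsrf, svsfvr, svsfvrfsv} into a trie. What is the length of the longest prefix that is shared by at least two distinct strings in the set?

Look for the deepest trie node that still has at least two words in its subtree.
e.g. "svsfvfrv" and "svsfvfvsrf" share the prefix "svsfvf" of length 6; no pair shares a longer one.
Longest shared-prefix length: 6

6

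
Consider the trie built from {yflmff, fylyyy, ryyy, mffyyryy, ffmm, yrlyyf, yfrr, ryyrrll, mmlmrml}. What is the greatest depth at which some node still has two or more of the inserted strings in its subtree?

Equivalently: take the maximum, over all pairs, of their longest common prefix length.
"ryyrrll" and "ryyy" agree on "ryy" (3 characters) before diverging; nothing deeper is shared.
Longest shared-prefix length: 3

3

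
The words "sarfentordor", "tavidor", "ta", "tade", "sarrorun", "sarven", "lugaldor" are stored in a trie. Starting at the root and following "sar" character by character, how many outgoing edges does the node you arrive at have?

3

The children of the "sar" node are the distinct next characters among strings starting with "sar".
Distinct next characters after "sar": f, r, v.
That node has 3 child edges.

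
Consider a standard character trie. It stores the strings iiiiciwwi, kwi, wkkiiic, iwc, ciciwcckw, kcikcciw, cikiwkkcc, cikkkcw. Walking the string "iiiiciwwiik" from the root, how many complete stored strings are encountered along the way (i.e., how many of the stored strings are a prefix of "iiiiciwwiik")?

1

Traverse "iiiiciwwiik" character by character; count nodes along the way that are marked as word ends.
Prefixes of the query that are stored words: "iiiiciwwi"
Count: 1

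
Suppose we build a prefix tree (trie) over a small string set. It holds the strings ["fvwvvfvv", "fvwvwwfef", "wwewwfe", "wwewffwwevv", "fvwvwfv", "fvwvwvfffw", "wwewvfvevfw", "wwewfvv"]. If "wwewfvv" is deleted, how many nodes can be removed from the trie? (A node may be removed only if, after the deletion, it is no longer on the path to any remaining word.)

2

A node on "wwewfvv"'s path can go only if nothing else ends at it or branches off below it.
The suffix "vv" (2 nodes) is used only by "wwewfvv"; the node for "wwewf" still has the child "f", so pruning stops there.
Nodes removed: 2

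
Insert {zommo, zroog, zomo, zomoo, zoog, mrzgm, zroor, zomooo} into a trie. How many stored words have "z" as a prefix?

7

Traverse to the node for "z", then collect every word in that subtree.
Matches: "zommo", "zomo", "zomoo", "zomooo", "zoog", "zroog", "zroor"
Count: 7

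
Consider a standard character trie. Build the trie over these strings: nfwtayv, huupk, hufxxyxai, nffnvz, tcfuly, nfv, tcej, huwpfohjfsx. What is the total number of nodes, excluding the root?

Count nodes per top-level branch (shared prefixes stored once):
  'h'-branch (hufxxyxai, huupk, huwpfohjfsx): 21 nodes
  'n'-branch (nffnvz, nfv, nfwtayv): 12 nodes
  't'-branch (tcej, tcfuly): 8 nodes
Sum: 41

41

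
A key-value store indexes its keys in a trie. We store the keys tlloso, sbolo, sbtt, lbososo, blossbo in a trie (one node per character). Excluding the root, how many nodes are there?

27

Count nodes per top-level branch (shared prefixes stored once):
  'b'-branch (blossbo): 7 nodes
  'l'-branch (lbososo): 7 nodes
  's'-branch (sbolo, sbtt): 7 nodes
  't'-branch (tlloso): 6 nodes
Sum: 27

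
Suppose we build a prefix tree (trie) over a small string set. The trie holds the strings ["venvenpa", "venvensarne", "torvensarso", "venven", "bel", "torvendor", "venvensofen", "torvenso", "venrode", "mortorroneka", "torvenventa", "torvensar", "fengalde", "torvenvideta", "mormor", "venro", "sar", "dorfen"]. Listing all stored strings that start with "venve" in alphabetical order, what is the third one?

venvensarne

Words with prefix "venve", in lexicographic order: "venven", "venvenpa", "venvensarne", "venvensofen"
The 3rd is venvensarne.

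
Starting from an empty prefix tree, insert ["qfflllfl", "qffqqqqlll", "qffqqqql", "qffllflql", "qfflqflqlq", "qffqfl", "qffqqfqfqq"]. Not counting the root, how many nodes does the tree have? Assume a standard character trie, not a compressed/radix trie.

For each word, the new-node count is its length minus the longest prefix already in the trie:
  "qfflllfl" → 8 new (q, f, f, l, l, l, f, l)
  "qffqqqqlll" → prefix "qff" already present; 7 new (q, q, q, q, l, l, l)
  "qffqqqql" → prefix "qffqqqql" already present; 0 new (none)
  "qffllflql" → prefix "qffll" already present; 4 new (f, l, q, l)
  "qfflqflqlq" → prefix "qffl" already present; 6 new (q, f, l, q, l, q)
  "qffqfl" → prefix "qffq" already present; 2 new (f, l)
  "qffqqfqfqq" → prefix "qffqq" already present; 5 new (f, q, f, q, q)
Total nodes = 8 + 7 + 0 + 4 + 6 + 2 + 5 = 32

32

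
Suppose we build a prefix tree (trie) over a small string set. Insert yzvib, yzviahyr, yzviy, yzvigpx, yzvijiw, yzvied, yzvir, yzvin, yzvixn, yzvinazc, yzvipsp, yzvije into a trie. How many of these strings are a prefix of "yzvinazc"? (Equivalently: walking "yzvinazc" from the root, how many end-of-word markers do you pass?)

Walk "yzvinazc" from the root; an end-of-word marker is hit whenever a stored word is a prefix of "yzvinazc".
Prefixes of the query that are stored words: "yzvin", "yzvinazc"
Count: 2

2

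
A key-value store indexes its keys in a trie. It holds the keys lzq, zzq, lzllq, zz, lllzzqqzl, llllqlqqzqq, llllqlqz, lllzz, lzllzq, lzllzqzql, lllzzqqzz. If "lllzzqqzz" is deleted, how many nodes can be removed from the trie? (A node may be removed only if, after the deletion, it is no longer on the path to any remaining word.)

1

Walk "lllzzqqzz" from the leaf back toward the root, removing each node that no remaining word uses.
The suffix "z" (1 node) is used only by "lllzzqqzz"; the node for "lllzzqqz" still has the child "l", so pruning stops there.
Nodes removed: 1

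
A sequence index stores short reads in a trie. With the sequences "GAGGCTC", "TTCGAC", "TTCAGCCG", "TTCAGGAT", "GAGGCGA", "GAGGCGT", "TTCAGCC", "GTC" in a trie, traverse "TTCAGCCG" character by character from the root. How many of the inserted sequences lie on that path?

2

Walk "TTCAGCCG" from the root; an end-of-word marker is hit whenever a stored word is a prefix of "TTCAGCCG".
Prefixes of the query that are stored words: "TTCAGCC", "TTCAGCCG"
Count: 2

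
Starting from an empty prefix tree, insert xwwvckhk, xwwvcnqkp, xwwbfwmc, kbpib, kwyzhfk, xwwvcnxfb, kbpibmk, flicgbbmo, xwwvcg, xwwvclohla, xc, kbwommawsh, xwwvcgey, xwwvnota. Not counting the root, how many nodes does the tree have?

63

Insert word by word; a character creates a node only if that edge doesn't already exist:
  "xwwvckhk" → 8 new (x, w, w, v, c, k, h, k)
  "xwwvcnqkp" → prefix "xwwvc" already present; 4 new (n, q, k, p)
  "xwwbfwmc" → prefix "xww" already present; 5 new (b, f, w, m, c)
  "kbpib" → 5 new (k, b, p, i, b)
  "kwyzhfk" → prefix "k" already present; 6 new (w, y, z, h, f, k)
  "xwwvcnxfb" → prefix "xwwvcn" already present; 3 new (x, f, b)
  "kbpibmk" → prefix "kbpib" already present; 2 new (m, k)
  "flicgbbmo" → 9 new (f, l, i, c, g, b, b, m, o)
  "xwwvcg" → prefix "xwwvc" already present; 1 new (g)
  "xwwvclohla" → prefix "xwwvc" already present; 5 new (l, o, h, l, a)
  "xc" → prefix "x" already present; 1 new (c)
  "kbwommawsh" → prefix "kb" already present; 8 new (w, o, m, m, a, w, s, h)
  "xwwvcgey" → prefix "xwwvcg" already present; 2 new (e, y)
  "xwwvnota" → prefix "xwwv" already present; 4 new (n, o, t, a)
Total nodes = 8 + 4 + 5 + 5 + 6 + 3 + 2 + 9 + 1 + 5 + 1 + 8 + 2 + 4 = 63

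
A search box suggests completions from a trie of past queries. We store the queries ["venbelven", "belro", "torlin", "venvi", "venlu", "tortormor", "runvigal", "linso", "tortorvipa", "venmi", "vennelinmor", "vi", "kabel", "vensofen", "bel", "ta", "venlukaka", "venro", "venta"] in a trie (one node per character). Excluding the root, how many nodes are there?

77

For each word, the new-node count is its length minus the longest prefix already in the trie:
  "venbelven" → 9 new (v, e, n, b, e, l, v, e, n)
  "belro" → 5 new (b, e, l, r, o)
  "torlin" → 6 new (t, o, r, l, i, n)
  "venvi" → prefix "ven" already present; 2 new (v, i)
  "venlu" → prefix "ven" already present; 2 new (l, u)
  "tortormor" → prefix "tor" already present; 6 new (t, o, r, m, o, r)
  "runvigal" → 8 new (r, u, n, v, i, g, a, l)
  "linso" → 5 new (l, i, n, s, o)
  "tortorvipa" → prefix "tortor" already present; 4 new (v, i, p, a)
  "venmi" → prefix "ven" already present; 2 new (m, i)
  "vennelinmor" → prefix "ven" already present; 8 new (n, e, l, i, n, m, o, r)
  "vi" → prefix "v" already present; 1 new (i)
  "kabel" → 5 new (k, a, b, e, l)
  "vensofen" → prefix "ven" already present; 5 new (s, o, f, e, n)
  "bel" → prefix "bel" already present; 0 new (none)
  "ta" → prefix "t" already present; 1 new (a)
  "venlukaka" → prefix "venlu" already present; 4 new (k, a, k, a)
  "venro" → prefix "ven" already present; 2 new (r, o)
  "venta" → prefix "ven" already present; 2 new (t, a)
Total nodes = 9 + 5 + 6 + 2 + 2 + 6 + 8 + 5 + 4 + 2 + 8 + 1 + 5 + 5 + 0 + 1 + 4 + 2 + 2 = 77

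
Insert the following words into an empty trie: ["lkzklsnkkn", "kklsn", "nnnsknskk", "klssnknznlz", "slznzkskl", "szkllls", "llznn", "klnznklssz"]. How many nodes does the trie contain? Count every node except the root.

61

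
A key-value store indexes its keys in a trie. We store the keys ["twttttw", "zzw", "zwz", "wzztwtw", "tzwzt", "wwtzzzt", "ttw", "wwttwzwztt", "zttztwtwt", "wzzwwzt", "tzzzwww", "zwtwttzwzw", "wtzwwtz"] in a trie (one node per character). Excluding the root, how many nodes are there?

69

For each word, the new-node count is its length minus the longest prefix already in the trie:
  "twttttw" → 7 new (t, w, t, t, t, t, w)
  "zzw" → 3 new (z, z, w)
  "zwz" → prefix "z" already present; 2 new (w, z)
  "wzztwtw" → 7 new (w, z, z, t, w, t, w)
  "tzwzt" → prefix "t" already present; 4 new (z, w, z, t)
  "wwtzzzt" → prefix "w" already present; 6 new (w, t, z, z, z, t)
  "ttw" → prefix "t" already present; 2 new (t, w)
  "wwttwzwztt" → prefix "wwt" already present; 7 new (t, w, z, w, z, t, t)
  "zttztwtwt" → prefix "z" already present; 8 new (t, t, z, t, w, t, w, t)
  "wzzwwzt" → prefix "wzz" already present; 4 new (w, w, z, t)
  "tzzzwww" → prefix "tz" already present; 5 new (z, z, w, w, w)
  "zwtwttzwzw" → prefix "zw" already present; 8 new (t, w, t, t, z, w, z, w)
  "wtzwwtz" → prefix "w" already present; 6 new (t, z, w, w, t, z)
Total nodes = 7 + 3 + 2 + 7 + 4 + 6 + 2 + 7 + 8 + 4 + 5 + 8 + 6 = 69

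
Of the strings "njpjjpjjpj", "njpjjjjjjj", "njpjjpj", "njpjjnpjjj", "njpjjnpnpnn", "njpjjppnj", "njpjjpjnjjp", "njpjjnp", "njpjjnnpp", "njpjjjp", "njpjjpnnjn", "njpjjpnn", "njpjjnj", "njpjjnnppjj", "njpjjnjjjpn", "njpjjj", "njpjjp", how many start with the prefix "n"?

17

Traverse to the node for "n", then collect every word in that subtree.
Matches: "njpjjj", "njpjjjjjjj", "njpjjjp", "njpjjnj", "njpjjnjjjpn", "njpjjnnpp", "njpjjnnppjj", "njpjjnp", "njpjjnpjjj", "njpjjnpnpnn", "njpjjp", "njpjjpj", "njpjjpjjpj", "njpjjpjnjjp", "njpjjpnn", "njpjjpnnjn", "njpjjppnj"
Count: 17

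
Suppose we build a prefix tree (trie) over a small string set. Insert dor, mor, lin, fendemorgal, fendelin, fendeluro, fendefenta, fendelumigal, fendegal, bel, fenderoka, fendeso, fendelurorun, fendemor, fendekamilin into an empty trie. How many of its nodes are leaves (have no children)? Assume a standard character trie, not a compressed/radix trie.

13

A leaf is a node with no children — equivalently, the end of a word that is not a proper prefix of any other stored word.
Those words: "bel", "dor", "fendefenta", "fendegal", "fendekamilin", "fendelin", "fendelumigal", "fendelurorun", "fendemorgal", "fenderoka", "fendeso", "lin", "mor"
Leaf count: 13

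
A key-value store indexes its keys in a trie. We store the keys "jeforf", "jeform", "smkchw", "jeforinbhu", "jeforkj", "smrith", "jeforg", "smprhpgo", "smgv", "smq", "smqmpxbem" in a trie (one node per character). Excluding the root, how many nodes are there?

40

Trie structure (* marks end of a word):
(root)
├─ j
│  └─ e
│     └─ f
│        └─ o
│           └─ r
│              ├─ f *
│              ├─ g *
│              ├─ i
│              │  └─ n
│              │     └─ b
│              │        └─ h
│              │           └─ u *
│              ├─ k
│              │  └─ j *
│              └─ m *
└─ s
   └─ m
      ├─ g
      │  └─ v *
      ├─ k
      │  └─ c
      │     └─ h
      │        └─ w *
      ├─ p
      │  └─ r
      │     └─ h
      │        └─ p
      │           └─ g
      │              └─ o *
      ├─ q *
      │  └─ m
      │     └─ p
      │        └─ x
      │           └─ b
      │              └─ e
      │                 └─ m *
      └─ r
         └─ i
            └─ t
               └─ h *
Counting every labelled node above: 40.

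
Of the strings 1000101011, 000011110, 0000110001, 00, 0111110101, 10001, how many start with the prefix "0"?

4

Walk to "0"; the words in its subtree are exactly those with that prefix.
Words under "0": 00, 0000110001, 000011110, 0111110101
Count: 4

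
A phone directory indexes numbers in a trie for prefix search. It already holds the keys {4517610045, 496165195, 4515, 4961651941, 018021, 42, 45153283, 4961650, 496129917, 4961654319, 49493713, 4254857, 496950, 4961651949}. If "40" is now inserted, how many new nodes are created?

1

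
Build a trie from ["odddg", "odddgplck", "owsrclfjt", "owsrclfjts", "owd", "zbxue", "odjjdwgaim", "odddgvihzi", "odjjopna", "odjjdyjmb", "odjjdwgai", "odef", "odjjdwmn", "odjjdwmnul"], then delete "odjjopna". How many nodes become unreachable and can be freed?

4

Walk "odjjopna" from the leaf back toward the root, removing each node that no remaining word uses.
The suffix "opna" (4 nodes) is used only by "odjjopna"; the node for "odjj" still has the child "d", so pruning stops there.
Nodes removed: 4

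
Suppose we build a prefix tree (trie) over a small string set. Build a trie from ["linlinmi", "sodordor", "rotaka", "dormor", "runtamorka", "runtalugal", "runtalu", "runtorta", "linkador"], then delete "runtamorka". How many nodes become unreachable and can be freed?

5

After clearing the end-marker at "runtamorka", prune upward until reaching a node still needed by another word.
The suffix "morka" (5 nodes) is used only by "runtamorka"; the node for "runta" still has the child "l", so pruning stops there.
Nodes removed: 5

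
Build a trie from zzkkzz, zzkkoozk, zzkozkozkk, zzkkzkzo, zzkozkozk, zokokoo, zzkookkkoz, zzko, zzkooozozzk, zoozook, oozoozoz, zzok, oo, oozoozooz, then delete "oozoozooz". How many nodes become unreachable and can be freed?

After clearing the end-marker at "oozoozooz", prune upward until reaching a node still needed by another word.
The suffix "oz" (2 nodes) is used only by "oozoozooz"; the node for "oozoozo" still has the child "z", so pruning stops there.
Nodes removed: 2

2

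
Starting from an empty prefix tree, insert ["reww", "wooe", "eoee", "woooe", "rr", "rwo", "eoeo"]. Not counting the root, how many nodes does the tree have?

18

Insert word by word; a character creates a node only if that edge doesn't already exist:
  "reww" → 4 new (r, e, w, w)
  "wooe" → 4 new (w, o, o, e)
  "eoee" → 4 new (e, o, e, e)
  "woooe" → prefix "woo" already present; 2 new (o, e)
  "rr" → prefix "r" already present; 1 new (r)
  "rwo" → prefix "r" already present; 2 new (w, o)
  "eoeo" → prefix "eoe" already present; 1 new (o)
Total nodes = 4 + 4 + 4 + 2 + 1 + 2 + 1 = 18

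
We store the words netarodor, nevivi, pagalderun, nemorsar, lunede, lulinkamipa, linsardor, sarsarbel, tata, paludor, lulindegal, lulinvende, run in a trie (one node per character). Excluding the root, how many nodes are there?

83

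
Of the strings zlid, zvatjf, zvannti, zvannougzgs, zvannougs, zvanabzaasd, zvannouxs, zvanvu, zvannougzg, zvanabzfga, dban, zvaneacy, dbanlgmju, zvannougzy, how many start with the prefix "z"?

12

Filter for entries beginning with "z":
Matches: "zlid", "zvanabzaasd", "zvanabzfga", "zvaneacy", "zvannougs", "zvannougzg", "zvannougzgs", "zvannougzy", "zvannouxs", "zvannti", "zvanvu", "zvatjf"
Count: 12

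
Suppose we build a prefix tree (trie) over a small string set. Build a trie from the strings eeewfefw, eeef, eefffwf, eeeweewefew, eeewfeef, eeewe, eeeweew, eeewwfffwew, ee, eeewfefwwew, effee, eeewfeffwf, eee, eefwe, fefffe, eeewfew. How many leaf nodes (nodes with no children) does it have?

11

Leaves are exactly the stored words that no other stored word extends.
Those words: "eeef", "eeeweewefew", "eeewfeef", "eeewfeffwf", "eeewfefwwew", "eeewfew", "eeewwfffwew", "eefffwf", "eefwe", "effee", "fefffe"
Leaf count: 11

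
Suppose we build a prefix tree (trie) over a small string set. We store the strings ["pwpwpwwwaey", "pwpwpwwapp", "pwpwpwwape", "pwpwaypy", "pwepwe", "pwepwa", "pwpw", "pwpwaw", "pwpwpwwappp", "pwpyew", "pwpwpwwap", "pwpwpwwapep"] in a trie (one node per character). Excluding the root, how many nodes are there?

30

Count nodes per top-level branch (shared prefixes stored once):
  'p'-branch (pwepwa, pwepwe, pwpw, pwpwaw, pwpwaypy, pwpwpwwap, pwpwpwwape, pwpwpwwapep, pwpwpwwapp, pwpwpwwappp, pwpwpwwwaey, pwpyew): 30 nodes
Sum: 30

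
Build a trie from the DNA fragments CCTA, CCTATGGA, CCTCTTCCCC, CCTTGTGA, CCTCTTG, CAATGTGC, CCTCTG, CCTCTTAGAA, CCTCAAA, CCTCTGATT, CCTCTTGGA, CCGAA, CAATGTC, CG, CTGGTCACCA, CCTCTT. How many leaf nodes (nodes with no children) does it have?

12

Leaves are exactly the stored words that no other stored word extends.
Those words: "CAATGTC", "CAATGTGC", "CCGAA", "CCTATGGA", "CCTCAAA", "CCTCTGATT", "CCTCTTAGAA", "CCTCTTCCCC", "CCTCTTGGA", "CCTTGTGA", "CG", "CTGGTCACCA"
Leaf count: 12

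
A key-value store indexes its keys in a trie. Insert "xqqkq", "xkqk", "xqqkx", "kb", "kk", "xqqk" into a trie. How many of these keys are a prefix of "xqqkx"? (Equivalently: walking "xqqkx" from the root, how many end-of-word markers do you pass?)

Traverse "xqqkx" character by character; count nodes along the way that are marked as word ends.
Prefixes of the query that are stored words: "xqqk", "xqqkx"
Count: 2

2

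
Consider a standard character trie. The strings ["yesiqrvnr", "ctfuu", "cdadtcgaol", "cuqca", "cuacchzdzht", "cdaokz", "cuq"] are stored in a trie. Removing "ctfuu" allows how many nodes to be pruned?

4

Walk "ctfuu" from the leaf back toward the root, removing each node that no remaining word uses.
The suffix "tfuu" (4 nodes) is used only by "ctfuu"; the node for "c" still has the child "d", so pruning stops there.
Nodes removed: 4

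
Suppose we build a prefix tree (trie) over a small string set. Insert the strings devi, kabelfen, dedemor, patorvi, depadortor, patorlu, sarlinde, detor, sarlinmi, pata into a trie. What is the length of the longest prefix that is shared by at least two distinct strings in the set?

6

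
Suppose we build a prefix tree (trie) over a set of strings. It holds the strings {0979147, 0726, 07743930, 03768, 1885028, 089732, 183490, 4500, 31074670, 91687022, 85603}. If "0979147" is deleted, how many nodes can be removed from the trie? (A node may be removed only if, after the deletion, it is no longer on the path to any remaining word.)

After clearing the end-marker at "0979147", prune upward until reaching a node still needed by another word.
The suffix "979147" (6 nodes) is used only by "0979147"; the node for "0" still has the child "7", so pruning stops there.
Nodes removed: 6

6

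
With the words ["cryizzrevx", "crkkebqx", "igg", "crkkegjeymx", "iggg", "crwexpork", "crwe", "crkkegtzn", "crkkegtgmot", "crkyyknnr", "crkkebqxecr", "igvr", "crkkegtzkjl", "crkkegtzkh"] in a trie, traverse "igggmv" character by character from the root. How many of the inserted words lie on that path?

Check each prefix of "igggmv" against the stored set — each match is an end-marker on the path.
Prefixes of the query that are stored words: "igg", "iggg"
Count: 2

2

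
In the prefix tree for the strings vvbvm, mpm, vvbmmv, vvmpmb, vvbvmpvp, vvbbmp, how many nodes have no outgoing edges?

Leaves are exactly the stored words that no other stored word extends.
Those words: "mpm", "vvbbmp", "vvbmmv", "vvbvmpvp", "vvmpmb"
Leaf count: 5

5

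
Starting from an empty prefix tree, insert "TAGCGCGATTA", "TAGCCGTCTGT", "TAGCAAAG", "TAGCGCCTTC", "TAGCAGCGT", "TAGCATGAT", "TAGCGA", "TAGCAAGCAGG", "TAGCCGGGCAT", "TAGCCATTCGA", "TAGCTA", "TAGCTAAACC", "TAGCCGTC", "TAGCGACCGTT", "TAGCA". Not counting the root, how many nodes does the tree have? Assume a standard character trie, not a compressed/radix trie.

Insert word by word; a character creates a node only if that edge doesn't already exist:
  "TAGCGCGATTA" → 11 new (T, A, G, C, G, C, G, A, T, T, A)
  "TAGCCGTCTGT" → prefix "TAGC" already present; 7 new (C, G, T, C, T, G, T)
  "TAGCAAAG" → prefix "TAGC" already present; 4 new (A, A, A, G)
  "TAGCGCCTTC" → prefix "TAGCGC" already present; 4 new (C, T, T, C)
  "TAGCAGCGT" → prefix "TAGCA" already present; 4 new (G, C, G, T)
  "TAGCATGAT" → prefix "TAGCA" already present; 4 new (T, G, A, T)
  "TAGCGA" → prefix "TAGCG" already present; 1 new (A)
  "TAGCAAGCAGG" → prefix "TAGCAA" already present; 5 new (G, C, A, G, G)
  "TAGCCGGGCAT" → prefix "TAGCCG" already present; 5 new (G, G, C, A, T)
  "TAGCCATTCGA" → prefix "TAGCC" already present; 6 new (A, T, T, C, G, A)
  "TAGCTA" → prefix "TAGC" already present; 2 new (T, A)
  "TAGCTAAACC" → prefix "TAGCTA" already present; 4 new (A, A, C, C)
  "TAGCCGTC" → prefix "TAGCCGTC" already present; 0 new (none)
  "TAGCGACCGTT" → prefix "TAGCGA" already present; 5 new (C, C, G, T, T)
  "TAGCA" → prefix "TAGCA" already present; 0 new (none)
Total nodes = 11 + 7 + 4 + 4 + 4 + 4 + 1 + 5 + 5 + 6 + 2 + 4 + 0 + 5 + 0 = 62

62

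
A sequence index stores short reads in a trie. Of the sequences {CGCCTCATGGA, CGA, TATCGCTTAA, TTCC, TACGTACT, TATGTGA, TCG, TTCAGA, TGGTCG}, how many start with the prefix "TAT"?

Traverse to the node for "TAT", then collect every word in that subtree.
Matches: "TATCGCTTAA", "TATGTGA"
Count: 2

2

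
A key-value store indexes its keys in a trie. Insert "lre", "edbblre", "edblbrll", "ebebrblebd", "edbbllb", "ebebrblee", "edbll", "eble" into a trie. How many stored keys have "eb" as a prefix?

3

Traverse to the node for "eb", then collect every word in that subtree.
Matches: "ebebrblebd", "ebebrblee", "eble"
Count: 3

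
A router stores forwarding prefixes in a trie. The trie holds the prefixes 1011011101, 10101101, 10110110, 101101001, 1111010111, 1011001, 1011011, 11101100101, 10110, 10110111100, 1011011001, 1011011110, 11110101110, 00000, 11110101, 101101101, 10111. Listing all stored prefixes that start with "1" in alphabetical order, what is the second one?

10110

Words with prefix "1", in lexicographic order: "10101101", "10110", "1011001", "101101001", "1011011", "10110110", "1011011001", "101101101", "1011011101", "1011011110", "10110111100", "10111", "11101100101", "11110101", "1111010111", "11110101110"
The 2nd is 10110.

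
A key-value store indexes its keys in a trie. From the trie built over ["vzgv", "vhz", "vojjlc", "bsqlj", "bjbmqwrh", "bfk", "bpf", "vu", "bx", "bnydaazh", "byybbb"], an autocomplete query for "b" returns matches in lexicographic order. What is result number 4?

Filter for "b…" and sort: "bfk", "bjbmqwrh", "bnydaazh", "bpf", "bsqlj", "bx", "byybbb"
Position 4: bpf

bpf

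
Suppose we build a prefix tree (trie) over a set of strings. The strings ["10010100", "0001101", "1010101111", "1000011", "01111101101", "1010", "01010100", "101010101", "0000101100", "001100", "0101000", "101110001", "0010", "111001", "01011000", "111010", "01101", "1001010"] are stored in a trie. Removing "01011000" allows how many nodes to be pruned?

4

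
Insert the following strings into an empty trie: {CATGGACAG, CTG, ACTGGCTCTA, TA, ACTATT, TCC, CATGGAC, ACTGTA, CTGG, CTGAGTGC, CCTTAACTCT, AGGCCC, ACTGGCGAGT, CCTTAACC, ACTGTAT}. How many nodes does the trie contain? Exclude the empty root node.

Insert word by word; a character creates a node only if that edge doesn't already exist:
  "CATGGACAG" → 9 new (C, A, T, G, G, A, C, A, G)
  "CTG" → prefix "C" already present; 2 new (T, G)
  "ACTGGCTCTA" → 10 new (A, C, T, G, G, C, T, C, T, A)
  "TA" → 2 new (T, A)
  "ACTATT" → prefix "ACT" already present; 3 new (A, T, T)
  "TCC" → prefix "T" already present; 2 new (C, C)
  "CATGGAC" → prefix "CATGGAC" already present; 0 new (none)
  "ACTGTA" → prefix "ACTG" already present; 2 new (T, A)
  "CTGG" → prefix "CTG" already present; 1 new (G)
  "CTGAGTGC" → prefix "CTG" already present; 5 new (A, G, T, G, C)
  "CCTTAACTCT" → prefix "C" already present; 9 new (C, T, T, A, A, C, T, C, T)
  "AGGCCC" → prefix "A" already present; 5 new (G, G, C, C, C)
  "ACTGGCGAGT" → prefix "ACTGGC" already present; 4 new (G, A, G, T)
  "CCTTAACC" → prefix "CCTTAAC" already present; 1 new (C)
  "ACTGTAT" → prefix "ACTGTA" already present; 1 new (T)
Total nodes = 9 + 2 + 10 + 2 + 3 + 2 + 0 + 2 + 1 + 5 + 9 + 5 + 4 + 1 + 1 = 56

56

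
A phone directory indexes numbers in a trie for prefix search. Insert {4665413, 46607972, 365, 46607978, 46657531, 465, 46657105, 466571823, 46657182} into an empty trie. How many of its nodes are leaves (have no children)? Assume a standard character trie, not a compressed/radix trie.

Leaves are exactly the stored words that no other stored word extends.
Those words: "365", "465", "46607972", "46607978", "4665413", "46657105", "466571823", "46657531"
Leaf count: 8

8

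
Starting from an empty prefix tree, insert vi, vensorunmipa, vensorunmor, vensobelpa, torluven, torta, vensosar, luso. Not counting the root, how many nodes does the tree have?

37

Count nodes per top-level branch (shared prefixes stored once):
  'l'-branch (luso): 4 nodes
  't'-branch (torluven, torta): 10 nodes
  'v'-branch (vensobelpa, vensorunmipa, vensorunmor, vensosar, vi): 23 nodes
Sum: 37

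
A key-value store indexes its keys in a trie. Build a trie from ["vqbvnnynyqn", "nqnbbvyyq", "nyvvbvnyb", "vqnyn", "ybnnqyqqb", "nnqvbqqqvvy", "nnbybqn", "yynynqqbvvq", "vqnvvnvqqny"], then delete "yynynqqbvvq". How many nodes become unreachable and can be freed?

After clearing the end-marker at "yynynqqbvvq", prune upward until reaching a node still needed by another word.
The suffix "ynynqqbvvq" (10 nodes) is used only by "yynynqqbvvq"; the node for "y" still has the child "b", so pruning stops there.
Nodes removed: 10

10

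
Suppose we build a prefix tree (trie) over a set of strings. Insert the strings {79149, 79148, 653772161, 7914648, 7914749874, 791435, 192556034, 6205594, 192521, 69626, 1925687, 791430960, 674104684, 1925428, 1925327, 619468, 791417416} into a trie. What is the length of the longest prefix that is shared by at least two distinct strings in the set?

The deepest shared node is where two words last agree before diverging.
"791430960" and "791435" agree on "79143" (5 characters) before diverging; nothing deeper is shared.
Longest shared-prefix length: 5

5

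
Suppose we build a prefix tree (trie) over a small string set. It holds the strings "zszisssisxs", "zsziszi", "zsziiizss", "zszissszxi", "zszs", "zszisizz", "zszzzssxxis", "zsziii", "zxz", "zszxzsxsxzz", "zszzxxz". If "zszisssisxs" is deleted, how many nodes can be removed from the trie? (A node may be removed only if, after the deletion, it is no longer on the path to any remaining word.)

4

A node on "zszisssisxs"'s path can go only if nothing else ends at it or branches off below it.
The suffix "isxs" (4 nodes) is used only by "zszisssisxs"; the node for "zszisss" still has the child "z", so pruning stops there.
Nodes removed: 4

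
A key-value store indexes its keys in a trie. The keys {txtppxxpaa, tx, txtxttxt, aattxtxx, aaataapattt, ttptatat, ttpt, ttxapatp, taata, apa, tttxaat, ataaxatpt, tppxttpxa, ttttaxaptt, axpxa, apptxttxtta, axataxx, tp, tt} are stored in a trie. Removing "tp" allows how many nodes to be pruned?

0

Walk "tp" from the leaf back toward the root, removing each node that no remaining word uses.
Every node on "tp" is still needed (e.g. by "tppxttpxa"), so nothing is freed.
Nodes removed: 0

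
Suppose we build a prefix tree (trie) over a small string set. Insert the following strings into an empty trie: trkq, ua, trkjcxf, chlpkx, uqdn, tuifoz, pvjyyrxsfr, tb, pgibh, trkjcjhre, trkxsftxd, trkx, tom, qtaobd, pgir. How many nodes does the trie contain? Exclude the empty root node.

58

Count nodes per top-level branch (shared prefixes stored once):
  'c'-branch (chlpkx): 6 nodes
  'p'-branch (pgibh, pgir, pvjyyrxsfr): 15 nodes
  'q'-branch (qtaobd): 6 nodes
  't'-branch (tb, tom, trkjcjhre, trkjcxf, trkq, trkx, trkxsftxd, tuifoz): 26 nodes
  'u'-branch (ua, uqdn): 5 nodes
Sum: 58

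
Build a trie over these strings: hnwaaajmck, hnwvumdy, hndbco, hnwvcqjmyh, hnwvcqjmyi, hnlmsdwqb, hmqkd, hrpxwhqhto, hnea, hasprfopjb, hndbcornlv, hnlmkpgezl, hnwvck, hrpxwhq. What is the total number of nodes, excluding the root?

Insert word by word; a character creates a node only if that edge doesn't already exist:
  "hnwaaajmck" → 10 new (h, n, w, a, a, a, j, m, c, k)
  "hnwvumdy" → prefix "hnw" already present; 5 new (v, u, m, d, y)
  "hndbco" → prefix "hn" already present; 4 new (d, b, c, o)
  "hnwvcqjmyh" → prefix "hnwv" already present; 6 new (c, q, j, m, y, h)
  "hnwvcqjmyi" → prefix "hnwvcqjmy" already present; 1 new (i)
  "hnlmsdwqb" → prefix "hn" already present; 7 new (l, m, s, d, w, q, b)
  "hmqkd" → prefix "h" already present; 4 new (m, q, k, d)
  "hrpxwhqhto" → prefix "h" already present; 9 new (r, p, x, w, h, q, h, t, o)
  "hnea" → prefix "hn" already present; 2 new (e, a)
  "hasprfopjb" → prefix "h" already present; 9 new (a, s, p, r, f, o, p, j, b)
  "hndbcornlv" → prefix "hndbco" already present; 4 new (r, n, l, v)
  "hnlmkpgezl" → prefix "hnlm" already present; 6 new (k, p, g, e, z, l)
  "hnwvck" → prefix "hnwvc" already present; 1 new (k)
  "hrpxwhq" → prefix "hrpxwhq" already present; 0 new (none)
Total nodes = 10 + 5 + 4 + 6 + 1 + 7 + 4 + 9 + 2 + 9 + 4 + 6 + 1 + 0 = 68

68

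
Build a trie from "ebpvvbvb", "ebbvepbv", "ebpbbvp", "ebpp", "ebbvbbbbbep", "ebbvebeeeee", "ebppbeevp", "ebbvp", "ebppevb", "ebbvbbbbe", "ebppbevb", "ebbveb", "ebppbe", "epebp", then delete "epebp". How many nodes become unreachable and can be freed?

4

A node on "epebp"'s path can go only if nothing else ends at it or branches off below it.
The suffix "pebp" (4 nodes) is used only by "epebp"; the node for "e" still has the child "b", so pruning stops there.
Nodes removed: 4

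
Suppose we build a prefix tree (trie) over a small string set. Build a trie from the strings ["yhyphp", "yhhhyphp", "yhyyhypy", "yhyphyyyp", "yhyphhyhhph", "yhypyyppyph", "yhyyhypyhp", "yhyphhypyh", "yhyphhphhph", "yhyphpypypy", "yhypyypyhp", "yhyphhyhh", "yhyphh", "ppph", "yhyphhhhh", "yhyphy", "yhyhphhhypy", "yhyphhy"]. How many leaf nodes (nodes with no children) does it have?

Leaves are exactly the stored words that no other stored word extends.
Those words: "ppph", "yhhhyphp", "yhyhphhhypy", "yhyphhhhh", "yhyphhphhph", "yhyphhyhhph", "yhyphhypyh", "yhyphpypypy", "yhyphyyyp", "yhypyyppyph", "yhypyypyhp", "yhyyhypyhp"
Leaf count: 12

12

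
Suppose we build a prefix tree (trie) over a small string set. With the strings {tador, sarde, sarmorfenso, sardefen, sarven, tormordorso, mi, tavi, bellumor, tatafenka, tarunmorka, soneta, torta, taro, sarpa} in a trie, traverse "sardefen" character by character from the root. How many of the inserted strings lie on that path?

2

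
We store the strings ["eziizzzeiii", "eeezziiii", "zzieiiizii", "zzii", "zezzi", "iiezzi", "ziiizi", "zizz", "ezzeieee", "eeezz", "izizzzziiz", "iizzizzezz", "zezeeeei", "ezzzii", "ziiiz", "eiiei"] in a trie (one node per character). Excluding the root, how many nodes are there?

82

Insert word by word; a character creates a node only if that edge doesn't already exist:
  "eziizzzeiii" → 11 new (e, z, i, i, z, z, z, e, i, i, i)
  "eeezziiii" → prefix "e" already present; 8 new (e, e, z, z, i, i, i, i)
  "zzieiiizii" → 10 new (z, z, i, e, i, i, i, z, i, i)
  "zzii" → prefix "zzi" already present; 1 new (i)
  "zezzi" → prefix "z" already present; 4 new (e, z, z, i)
  "iiezzi" → 6 new (i, i, e, z, z, i)
  "ziiizi" → prefix "z" already present; 5 new (i, i, i, z, i)
  "zizz" → prefix "zi" already present; 2 new (z, z)
  "ezzeieee" → prefix "ez" already present; 6 new (z, e, i, e, e, e)
  "eeezz" → prefix "eeezz" already present; 0 new (none)
  "izizzzziiz" → prefix "i" already present; 9 new (z, i, z, z, z, z, i, i, z)
  "iizzizzezz" → prefix "ii" already present; 8 new (z, z, i, z, z, e, z, z)
  "zezeeeei" → prefix "zez" already present; 5 new (e, e, e, e, i)
  "ezzzii" → prefix "ezz" already present; 3 new (z, i, i)
  "ziiiz" → prefix "ziiiz" already present; 0 new (none)
  "eiiei" → prefix "e" already present; 4 new (i, i, e, i)
Total nodes = 11 + 8 + 10 + 1 + 4 + 6 + 5 + 2 + 6 + 0 + 9 + 8 + 5 + 3 + 0 + 4 = 82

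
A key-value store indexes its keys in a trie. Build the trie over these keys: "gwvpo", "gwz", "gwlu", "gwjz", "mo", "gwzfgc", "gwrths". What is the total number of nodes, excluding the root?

19

Trie structure (* marks end of a word):
(root)
├─ g
│  └─ w
│     ├─ j
│     │  └─ z *
│     ├─ l
│     │  └─ u *
│     ├─ r
│     │  └─ t
│     │     └─ h
│     │        └─ s *
│     ├─ v
│     │  └─ p
│     │     └─ o *
│     └─ z *
│        └─ f
│           └─ g
│              └─ c *
└─ m
   └─ o *
Counting every labelled node above: 19.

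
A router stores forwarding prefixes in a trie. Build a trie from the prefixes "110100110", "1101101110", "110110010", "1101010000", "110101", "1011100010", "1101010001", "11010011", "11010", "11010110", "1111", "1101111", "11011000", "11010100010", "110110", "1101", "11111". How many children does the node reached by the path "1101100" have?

2

Walk "1101100" from the root, arriving at one node.
Distinct next characters after "1101100": 0, 1.
That node has 2 child edges.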